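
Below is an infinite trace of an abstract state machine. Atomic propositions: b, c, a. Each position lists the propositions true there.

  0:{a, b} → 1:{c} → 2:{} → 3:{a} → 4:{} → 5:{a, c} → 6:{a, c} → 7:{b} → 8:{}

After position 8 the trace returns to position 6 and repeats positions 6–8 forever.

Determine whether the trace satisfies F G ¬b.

G ¬b is false at every position 0..8, so it never becomes true and F G ¬b fails.

Violated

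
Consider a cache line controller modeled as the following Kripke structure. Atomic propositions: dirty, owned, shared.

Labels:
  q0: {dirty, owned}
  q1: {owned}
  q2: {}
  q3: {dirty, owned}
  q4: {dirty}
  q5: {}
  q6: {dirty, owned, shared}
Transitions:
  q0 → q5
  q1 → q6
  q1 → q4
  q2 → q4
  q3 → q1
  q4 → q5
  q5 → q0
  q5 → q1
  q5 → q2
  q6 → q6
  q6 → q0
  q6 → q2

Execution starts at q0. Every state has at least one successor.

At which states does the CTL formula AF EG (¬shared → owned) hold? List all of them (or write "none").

States satisfying EG (¬shared → owned): {q1, q3, q6}.
States satisfying AF EG (¬shared → owned): {q1, q3, q6}.

{q1, q3, q6}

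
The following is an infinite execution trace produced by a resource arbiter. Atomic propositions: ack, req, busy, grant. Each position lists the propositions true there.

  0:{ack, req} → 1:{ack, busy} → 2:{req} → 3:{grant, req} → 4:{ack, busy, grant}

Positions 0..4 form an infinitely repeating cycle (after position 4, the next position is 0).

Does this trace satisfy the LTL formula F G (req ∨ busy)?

G (req ∨ busy) holds at position 0, which is reachable from 0, so F G (req ∨ busy) holds.

Satisfied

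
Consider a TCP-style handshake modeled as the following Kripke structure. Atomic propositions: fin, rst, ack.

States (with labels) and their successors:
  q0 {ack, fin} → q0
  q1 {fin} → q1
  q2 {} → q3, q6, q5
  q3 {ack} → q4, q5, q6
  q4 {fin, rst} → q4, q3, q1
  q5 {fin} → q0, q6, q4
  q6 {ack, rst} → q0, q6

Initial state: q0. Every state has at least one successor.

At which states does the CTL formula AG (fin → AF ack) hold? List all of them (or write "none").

States satisfying fin → AF ack: {q0, q2, q3, q6}.
States satisfying AG (fin → AF ack): {q0, q6}.

{q0, q6}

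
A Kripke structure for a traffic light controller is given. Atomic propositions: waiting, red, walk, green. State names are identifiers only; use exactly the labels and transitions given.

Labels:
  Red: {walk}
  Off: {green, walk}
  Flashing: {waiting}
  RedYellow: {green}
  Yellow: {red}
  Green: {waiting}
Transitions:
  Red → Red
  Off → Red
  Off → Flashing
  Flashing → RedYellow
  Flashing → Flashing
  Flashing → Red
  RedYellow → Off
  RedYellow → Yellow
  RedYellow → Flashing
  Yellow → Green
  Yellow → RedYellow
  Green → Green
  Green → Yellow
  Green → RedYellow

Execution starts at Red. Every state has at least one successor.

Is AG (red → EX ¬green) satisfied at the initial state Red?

States satisfying red → EX ¬green: {Red, Off, Flashing, RedYellow, Yellow, Green}.
States satisfying AG (red → EX ¬green): {Red, Off, Flashing, RedYellow, Yellow, Green}.
Every state reachable from Red satisfies red → EX ¬green.
Red ∈ Sat(AG (red → EX ¬green)).

Yes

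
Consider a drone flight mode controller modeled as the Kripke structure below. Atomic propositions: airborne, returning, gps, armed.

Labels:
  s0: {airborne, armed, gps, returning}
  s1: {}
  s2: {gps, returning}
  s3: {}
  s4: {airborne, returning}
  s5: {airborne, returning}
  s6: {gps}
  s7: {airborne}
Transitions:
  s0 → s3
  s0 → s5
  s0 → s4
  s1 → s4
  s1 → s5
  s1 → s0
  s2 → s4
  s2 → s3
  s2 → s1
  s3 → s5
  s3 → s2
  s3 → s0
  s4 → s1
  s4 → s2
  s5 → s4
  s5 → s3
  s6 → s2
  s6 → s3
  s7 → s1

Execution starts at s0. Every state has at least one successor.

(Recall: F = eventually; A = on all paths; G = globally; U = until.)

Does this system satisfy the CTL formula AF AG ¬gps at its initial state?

No

States satisfying AG ¬gps: ∅.
States satisfying AF AG ¬gps: ∅.
There is a path from s0 along which AG ¬gps never holds.
s0 ∉ Sat(AF AG ¬gps).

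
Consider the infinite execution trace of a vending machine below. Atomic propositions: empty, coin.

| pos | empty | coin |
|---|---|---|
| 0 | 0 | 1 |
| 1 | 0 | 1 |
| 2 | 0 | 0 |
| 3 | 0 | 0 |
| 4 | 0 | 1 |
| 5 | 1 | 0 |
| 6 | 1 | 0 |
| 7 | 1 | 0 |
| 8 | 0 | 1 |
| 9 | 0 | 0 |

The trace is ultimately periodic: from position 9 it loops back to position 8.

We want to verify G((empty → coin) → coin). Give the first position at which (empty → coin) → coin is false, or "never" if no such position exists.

2

Check (empty → coin) → coin at each position in order: 0 ✓, 1 ✓.
At position 2 the labels are {}, so (empty → coin) → coin is false there. This is the first violation.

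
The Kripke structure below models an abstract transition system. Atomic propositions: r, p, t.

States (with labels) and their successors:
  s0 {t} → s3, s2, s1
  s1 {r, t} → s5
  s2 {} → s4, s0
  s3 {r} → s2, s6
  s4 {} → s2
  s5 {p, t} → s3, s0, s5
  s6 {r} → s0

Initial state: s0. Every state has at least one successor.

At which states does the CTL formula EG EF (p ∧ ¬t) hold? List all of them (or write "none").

States satisfying EF (p ∧ ¬t): ∅.
States satisfying EG EF (p ∧ ¬t): ∅.

none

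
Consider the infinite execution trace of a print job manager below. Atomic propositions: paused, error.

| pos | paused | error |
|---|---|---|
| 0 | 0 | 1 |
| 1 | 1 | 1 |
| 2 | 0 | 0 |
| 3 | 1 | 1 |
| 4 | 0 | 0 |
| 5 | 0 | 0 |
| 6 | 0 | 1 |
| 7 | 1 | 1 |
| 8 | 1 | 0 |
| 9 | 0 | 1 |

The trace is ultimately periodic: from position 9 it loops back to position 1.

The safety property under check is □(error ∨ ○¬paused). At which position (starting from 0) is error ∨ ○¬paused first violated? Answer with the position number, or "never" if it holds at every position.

Check error ∨ ○¬paused at each position in order: 0 ✓, 1 ✓.
At position 2 the labels are {} and the next position 3 has {error, paused}, so error ∨ ○¬paused is false there. This is the first violation.

2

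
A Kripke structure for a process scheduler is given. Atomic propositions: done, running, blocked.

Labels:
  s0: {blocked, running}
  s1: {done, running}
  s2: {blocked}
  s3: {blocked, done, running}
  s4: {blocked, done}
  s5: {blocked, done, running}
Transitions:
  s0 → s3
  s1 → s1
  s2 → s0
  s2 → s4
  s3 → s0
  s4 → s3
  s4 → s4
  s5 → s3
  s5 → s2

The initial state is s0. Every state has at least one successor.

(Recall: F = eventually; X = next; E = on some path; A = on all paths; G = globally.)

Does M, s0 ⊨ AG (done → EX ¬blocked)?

No

States satisfying done → EX ¬blocked: {s0, s1, s2}.
States satisfying AG (done → EX ¬blocked): {s1}.
s3 is reachable from s0 and violates done → EX ¬blocked, so AG fails at s0.
s0 ∉ Sat(AG (done → EX ¬blocked)).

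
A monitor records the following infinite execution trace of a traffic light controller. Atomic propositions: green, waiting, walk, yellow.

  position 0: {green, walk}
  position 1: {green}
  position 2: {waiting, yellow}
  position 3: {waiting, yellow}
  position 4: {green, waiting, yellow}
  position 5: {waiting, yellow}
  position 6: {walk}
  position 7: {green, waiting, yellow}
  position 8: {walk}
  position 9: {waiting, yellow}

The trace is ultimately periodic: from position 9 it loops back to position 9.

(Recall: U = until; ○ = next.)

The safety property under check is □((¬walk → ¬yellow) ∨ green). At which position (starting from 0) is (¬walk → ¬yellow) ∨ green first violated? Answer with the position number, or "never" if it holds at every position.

Check (¬walk → ¬yellow) ∨ green at each position in order: 0 ✓, 1 ✓.
At position 2 the labels are {waiting, yellow}, so (¬walk → ¬yellow) ∨ green is false there. This is the first violation.

2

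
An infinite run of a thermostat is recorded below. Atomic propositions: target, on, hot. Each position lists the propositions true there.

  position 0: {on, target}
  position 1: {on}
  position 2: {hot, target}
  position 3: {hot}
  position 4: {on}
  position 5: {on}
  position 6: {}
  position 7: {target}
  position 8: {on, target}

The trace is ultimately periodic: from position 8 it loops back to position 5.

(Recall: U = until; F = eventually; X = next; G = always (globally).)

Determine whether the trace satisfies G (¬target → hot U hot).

No

¬target → hot U hot must hold at every position from 0 onward. It fails at position 1, so G (¬target → hot U hot) is false.
Positions where ¬target holds: 1, 3, 4, 5, 6.
Check hot U hot at each: 1→fails, 3→ok, 4→fails, 5→fails, 6→fails.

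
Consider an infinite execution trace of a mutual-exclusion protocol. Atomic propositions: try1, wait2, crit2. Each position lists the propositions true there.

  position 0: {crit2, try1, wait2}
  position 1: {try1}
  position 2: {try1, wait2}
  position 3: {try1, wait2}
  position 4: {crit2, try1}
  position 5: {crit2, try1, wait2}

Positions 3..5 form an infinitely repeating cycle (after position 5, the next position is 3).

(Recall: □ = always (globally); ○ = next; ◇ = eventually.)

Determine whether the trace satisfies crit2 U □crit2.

Does not hold

Walking from position 0: at position 1, □crit2 has not yet held and crit2 fails, so crit2 U □crit2 is false.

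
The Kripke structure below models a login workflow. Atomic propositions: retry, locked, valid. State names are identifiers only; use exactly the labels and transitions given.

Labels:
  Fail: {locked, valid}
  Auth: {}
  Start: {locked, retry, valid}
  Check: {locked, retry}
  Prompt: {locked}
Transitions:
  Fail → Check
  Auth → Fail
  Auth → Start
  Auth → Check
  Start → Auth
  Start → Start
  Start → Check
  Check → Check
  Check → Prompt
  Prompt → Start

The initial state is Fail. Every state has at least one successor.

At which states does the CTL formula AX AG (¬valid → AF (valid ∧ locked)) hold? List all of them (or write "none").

States satisfying AG (¬valid → AF (valid ∧ locked)): ∅.
States satisfying AX AG (¬valid → AF (valid ∧ locked)): ∅.

none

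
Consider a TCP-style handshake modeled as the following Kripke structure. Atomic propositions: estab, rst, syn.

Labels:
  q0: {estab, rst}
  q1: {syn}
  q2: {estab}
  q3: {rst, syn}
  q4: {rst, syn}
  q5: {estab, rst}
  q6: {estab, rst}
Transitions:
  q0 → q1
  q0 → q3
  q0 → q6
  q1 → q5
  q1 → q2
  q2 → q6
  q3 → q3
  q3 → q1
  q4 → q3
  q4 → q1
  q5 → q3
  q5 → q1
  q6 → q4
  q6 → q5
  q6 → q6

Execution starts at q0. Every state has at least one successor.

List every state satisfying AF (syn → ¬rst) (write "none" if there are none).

States satisfying syn → ¬rst: {q0, q1, q2, q5, q6}.
States satisfying AF (syn → ¬rst): {q0, q1, q2, q5, q6}.

{q0, q1, q2, q5, q6}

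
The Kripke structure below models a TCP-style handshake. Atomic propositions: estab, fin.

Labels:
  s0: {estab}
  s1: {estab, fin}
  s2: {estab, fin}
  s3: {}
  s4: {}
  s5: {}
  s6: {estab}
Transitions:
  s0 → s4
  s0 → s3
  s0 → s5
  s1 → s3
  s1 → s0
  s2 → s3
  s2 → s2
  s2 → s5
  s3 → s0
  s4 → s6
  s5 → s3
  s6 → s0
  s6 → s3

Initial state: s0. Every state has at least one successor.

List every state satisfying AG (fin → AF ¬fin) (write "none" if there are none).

States satisfying fin → AF ¬fin: {s0, s1, s3, s4, s5, s6}.
States satisfying AG (fin → AF ¬fin): {s0, s1, s3, s4, s5, s6}.

{s0, s1, s3, s4, s5, s6}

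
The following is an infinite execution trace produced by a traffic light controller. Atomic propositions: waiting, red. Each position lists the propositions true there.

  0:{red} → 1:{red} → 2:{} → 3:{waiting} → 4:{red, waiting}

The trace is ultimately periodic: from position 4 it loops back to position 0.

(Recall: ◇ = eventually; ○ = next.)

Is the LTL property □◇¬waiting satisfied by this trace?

Yes

◇¬waiting holds at every position 0..4, and those are all positions ever visited, so □◇¬waiting holds.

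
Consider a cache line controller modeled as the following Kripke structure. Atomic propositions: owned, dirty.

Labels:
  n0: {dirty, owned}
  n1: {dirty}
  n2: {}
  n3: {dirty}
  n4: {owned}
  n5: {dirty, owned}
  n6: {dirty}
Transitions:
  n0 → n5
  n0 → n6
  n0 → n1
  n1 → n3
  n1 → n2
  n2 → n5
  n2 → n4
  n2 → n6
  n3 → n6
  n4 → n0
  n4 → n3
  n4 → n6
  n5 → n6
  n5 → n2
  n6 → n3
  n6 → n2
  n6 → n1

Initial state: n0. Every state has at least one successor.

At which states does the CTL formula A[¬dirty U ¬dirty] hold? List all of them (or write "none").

States satisfying ¬dirty: {n2, n4}.
States satisfying A[¬dirty U ¬dirty]: {n2, n4}.

{n2, n4}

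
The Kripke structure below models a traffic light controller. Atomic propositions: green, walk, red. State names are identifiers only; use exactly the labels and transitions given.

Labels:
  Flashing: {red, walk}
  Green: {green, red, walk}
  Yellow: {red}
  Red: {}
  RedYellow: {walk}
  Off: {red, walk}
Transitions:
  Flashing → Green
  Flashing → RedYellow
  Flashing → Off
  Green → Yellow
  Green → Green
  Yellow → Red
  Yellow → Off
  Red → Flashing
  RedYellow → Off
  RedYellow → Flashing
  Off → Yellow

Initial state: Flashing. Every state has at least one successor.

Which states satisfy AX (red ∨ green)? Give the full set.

States satisfying red ∨ green: {Flashing, Green, Yellow, Off}.
States satisfying AX (red ∨ green): {Green, Red, RedYellow, Off}.

{Green, Red, RedYellow, Off}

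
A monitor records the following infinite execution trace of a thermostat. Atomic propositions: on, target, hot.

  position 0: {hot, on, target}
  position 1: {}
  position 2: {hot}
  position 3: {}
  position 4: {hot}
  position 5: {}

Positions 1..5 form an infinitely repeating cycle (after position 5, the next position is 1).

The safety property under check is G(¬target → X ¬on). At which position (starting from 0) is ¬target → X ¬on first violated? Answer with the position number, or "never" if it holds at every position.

never

¬target → X ¬on holds at every position 0..5, and those are all the positions the trace ever visits, so the invariant G(¬target → X ¬on) is never violated.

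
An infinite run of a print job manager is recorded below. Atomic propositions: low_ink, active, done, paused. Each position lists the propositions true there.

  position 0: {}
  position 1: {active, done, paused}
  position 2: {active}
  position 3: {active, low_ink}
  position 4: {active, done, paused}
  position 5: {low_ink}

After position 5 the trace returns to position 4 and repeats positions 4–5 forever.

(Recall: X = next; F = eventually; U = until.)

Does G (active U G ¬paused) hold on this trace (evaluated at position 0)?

active U G ¬paused must hold at every position from 0 onward. It fails at position 0, so G (active U G ¬paused) is false.

Violated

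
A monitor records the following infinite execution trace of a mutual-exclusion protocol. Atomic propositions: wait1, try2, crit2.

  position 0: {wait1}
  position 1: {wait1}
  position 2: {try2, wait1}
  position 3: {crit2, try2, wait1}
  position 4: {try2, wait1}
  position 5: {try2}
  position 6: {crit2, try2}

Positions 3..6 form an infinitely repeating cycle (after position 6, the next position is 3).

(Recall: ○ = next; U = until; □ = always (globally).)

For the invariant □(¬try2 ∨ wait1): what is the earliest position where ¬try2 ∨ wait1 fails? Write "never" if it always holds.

5

Check ¬try2 ∨ wait1 at each position in order: 0 ✓, 1 ✓, 2 ✓, 3 ✓, 4 ✓.
At position 5 the labels are {try2}, so ¬try2 ∨ wait1 is false there. This is the first violation.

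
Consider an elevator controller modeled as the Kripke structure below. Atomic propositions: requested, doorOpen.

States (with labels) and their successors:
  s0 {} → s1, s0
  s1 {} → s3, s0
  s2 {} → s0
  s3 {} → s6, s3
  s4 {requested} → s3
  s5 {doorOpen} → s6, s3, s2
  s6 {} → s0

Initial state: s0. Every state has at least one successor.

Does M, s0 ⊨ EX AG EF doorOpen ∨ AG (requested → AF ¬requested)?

Holds

States satisfying AG EF doorOpen: ∅.
States satisfying EX AG EF doorOpen: ∅.
States satisfying requested → AF ¬requested: {s0, s1, s2, s3, s4, s5, s6}.
States satisfying AG (requested → AF ¬requested): {s0, s1, s2, s3, s4, s5, s6}.
States satisfying EX AG EF doorOpen ∨ AG (requested → AF ¬requested): {s0, s1, s2, s3, s4, s5, s6}.
s0 ∈ Sat(EX AG EF doorOpen ∨ AG (requested → AF ¬requested)).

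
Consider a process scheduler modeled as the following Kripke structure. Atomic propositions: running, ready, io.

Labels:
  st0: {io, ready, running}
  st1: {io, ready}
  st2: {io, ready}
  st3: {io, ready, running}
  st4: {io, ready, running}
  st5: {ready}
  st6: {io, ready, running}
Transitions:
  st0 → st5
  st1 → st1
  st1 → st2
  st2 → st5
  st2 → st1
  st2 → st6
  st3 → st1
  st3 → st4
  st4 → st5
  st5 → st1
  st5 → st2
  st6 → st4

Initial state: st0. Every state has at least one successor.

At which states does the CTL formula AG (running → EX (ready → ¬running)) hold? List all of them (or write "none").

none

States satisfying running → EX (ready → ¬running): {st0, st1, st2, st3, st4, st5}.
States satisfying AG (running → EX (ready → ¬running)): ∅.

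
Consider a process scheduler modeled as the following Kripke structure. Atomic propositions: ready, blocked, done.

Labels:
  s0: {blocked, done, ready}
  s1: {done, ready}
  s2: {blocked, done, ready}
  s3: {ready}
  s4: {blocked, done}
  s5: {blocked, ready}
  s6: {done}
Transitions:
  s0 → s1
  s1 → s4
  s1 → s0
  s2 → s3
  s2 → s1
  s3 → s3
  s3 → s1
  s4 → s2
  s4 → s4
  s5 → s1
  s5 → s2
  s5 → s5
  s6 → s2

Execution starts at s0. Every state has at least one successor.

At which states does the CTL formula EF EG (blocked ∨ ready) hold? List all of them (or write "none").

States satisfying EG (blocked ∨ ready): {s0, s1, s2, s3, s4, s5}.
States satisfying EF EG (blocked ∨ ready): {s0, s1, s2, s3, s4, s5, s6}.

{s0, s1, s2, s3, s4, s5, s6}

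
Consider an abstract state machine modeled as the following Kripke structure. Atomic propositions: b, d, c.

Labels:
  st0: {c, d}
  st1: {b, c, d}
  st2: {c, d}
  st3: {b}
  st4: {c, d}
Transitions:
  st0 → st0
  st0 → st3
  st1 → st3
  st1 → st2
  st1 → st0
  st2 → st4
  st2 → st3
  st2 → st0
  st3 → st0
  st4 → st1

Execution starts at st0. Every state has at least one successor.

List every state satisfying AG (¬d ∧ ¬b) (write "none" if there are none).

States satisfying ¬d ∧ ¬b: ∅.
States satisfying AG (¬d ∧ ¬b): ∅.

none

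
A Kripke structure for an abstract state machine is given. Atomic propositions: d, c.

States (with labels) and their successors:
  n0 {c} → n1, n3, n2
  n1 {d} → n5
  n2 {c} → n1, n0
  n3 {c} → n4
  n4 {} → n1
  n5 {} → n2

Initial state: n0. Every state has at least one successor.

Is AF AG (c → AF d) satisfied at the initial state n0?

States satisfying AG (c → AF d): ∅.
States satisfying AF AG (c → AF d): ∅.
There is a path from n0 along which AG (c → AF d) never holds.
n0 ∉ Sat(AF AG (c → AF d)).

No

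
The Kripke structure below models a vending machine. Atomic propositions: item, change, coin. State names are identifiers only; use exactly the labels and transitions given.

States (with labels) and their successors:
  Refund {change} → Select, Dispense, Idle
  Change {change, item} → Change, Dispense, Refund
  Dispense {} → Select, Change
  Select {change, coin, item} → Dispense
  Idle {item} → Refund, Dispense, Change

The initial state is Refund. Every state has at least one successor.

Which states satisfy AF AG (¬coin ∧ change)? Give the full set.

States satisfying AG (¬coin ∧ change): ∅.
States satisfying AF AG (¬coin ∧ change): ∅.

none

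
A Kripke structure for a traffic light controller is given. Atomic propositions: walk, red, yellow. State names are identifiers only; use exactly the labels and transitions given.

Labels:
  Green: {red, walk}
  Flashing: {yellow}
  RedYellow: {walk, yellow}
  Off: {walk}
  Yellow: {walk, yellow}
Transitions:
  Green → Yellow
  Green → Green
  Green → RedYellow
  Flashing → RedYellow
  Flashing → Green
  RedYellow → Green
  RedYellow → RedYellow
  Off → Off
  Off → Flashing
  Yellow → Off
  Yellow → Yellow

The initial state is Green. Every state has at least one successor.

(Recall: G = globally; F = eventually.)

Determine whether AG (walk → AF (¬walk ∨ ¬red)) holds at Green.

Violated

States satisfying walk → AF (¬walk ∨ ¬red): {Flashing, RedYellow, Off, Yellow}.
States satisfying AG (walk → AF (¬walk ∨ ¬red)): ∅.
Green is reachable from Green and violates walk → AF (¬walk ∨ ¬red), so AG fails at Green.
Green ∉ Sat(AG (walk → AF (¬walk ∨ ¬red))).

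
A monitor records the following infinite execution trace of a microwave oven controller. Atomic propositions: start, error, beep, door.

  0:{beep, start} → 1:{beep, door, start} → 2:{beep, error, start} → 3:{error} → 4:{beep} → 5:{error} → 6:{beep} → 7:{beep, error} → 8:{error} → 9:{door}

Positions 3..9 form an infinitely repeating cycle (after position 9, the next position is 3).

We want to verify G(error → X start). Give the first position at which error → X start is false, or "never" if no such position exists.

Check error → X start at each position in order: 0 ✓, 1 ✓.
At position 2 the labels are {beep, error, start} and the next position 3 has {error}, so error → X start is false there. This is the first violation.

2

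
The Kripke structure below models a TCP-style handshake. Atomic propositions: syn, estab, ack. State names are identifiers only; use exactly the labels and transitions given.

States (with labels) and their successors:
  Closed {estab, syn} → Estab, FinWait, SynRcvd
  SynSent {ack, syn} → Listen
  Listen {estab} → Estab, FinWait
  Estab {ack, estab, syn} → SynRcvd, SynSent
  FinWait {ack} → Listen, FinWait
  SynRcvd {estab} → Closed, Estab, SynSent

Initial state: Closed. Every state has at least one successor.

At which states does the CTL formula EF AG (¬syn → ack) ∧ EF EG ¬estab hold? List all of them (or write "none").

States satisfying AG (¬syn → ack): ∅.
States satisfying EF AG (¬syn → ack): ∅.
States satisfying EG ¬estab: {FinWait}.
States satisfying EF EG ¬estab: {Closed, SynSent, Listen, Estab, FinWait, SynRcvd}.
States satisfying EF AG (¬syn → ack) ∧ EF EG ¬estab: ∅.

none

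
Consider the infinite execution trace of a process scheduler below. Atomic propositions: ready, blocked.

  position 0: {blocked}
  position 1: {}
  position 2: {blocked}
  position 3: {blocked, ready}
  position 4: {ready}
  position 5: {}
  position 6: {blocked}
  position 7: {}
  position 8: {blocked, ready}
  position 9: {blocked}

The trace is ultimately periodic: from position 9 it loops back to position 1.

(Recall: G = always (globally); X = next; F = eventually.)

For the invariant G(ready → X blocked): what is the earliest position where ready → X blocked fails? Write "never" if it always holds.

Check ready → X blocked at each position in order: 0 ✓, 1 ✓, 2 ✓.
At position 3 the labels are {blocked, ready} and the next position 4 has {ready}, so ready → X blocked is false there. This is the first violation.

3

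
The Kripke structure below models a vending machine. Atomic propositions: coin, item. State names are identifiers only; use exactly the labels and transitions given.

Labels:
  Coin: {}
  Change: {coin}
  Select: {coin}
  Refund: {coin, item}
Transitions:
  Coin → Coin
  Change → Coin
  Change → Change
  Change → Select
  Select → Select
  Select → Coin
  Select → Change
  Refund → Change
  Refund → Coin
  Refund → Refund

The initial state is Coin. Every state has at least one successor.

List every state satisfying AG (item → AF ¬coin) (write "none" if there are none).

{Coin, Change, Select}

States satisfying item → AF ¬coin: {Coin, Change, Select}.
States satisfying AG (item → AF ¬coin): {Coin, Change, Select}.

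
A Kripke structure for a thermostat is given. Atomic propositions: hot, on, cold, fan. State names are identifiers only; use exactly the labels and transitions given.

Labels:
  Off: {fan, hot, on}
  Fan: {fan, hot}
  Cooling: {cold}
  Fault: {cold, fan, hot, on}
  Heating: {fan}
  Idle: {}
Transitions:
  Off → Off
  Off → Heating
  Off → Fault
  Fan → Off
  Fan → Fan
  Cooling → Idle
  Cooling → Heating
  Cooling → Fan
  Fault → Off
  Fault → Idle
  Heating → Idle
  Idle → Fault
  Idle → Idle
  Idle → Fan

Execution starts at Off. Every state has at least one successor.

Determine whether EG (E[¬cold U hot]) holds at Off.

Holds

States satisfying E[¬cold U hot]: {Off, Fan, Fault, Heating, Idle}.
States satisfying EG (E[¬cold U hot]): {Off, Fan, Fault, Heating, Idle}.
Off ∈ Sat(EG (E[¬cold U hot])).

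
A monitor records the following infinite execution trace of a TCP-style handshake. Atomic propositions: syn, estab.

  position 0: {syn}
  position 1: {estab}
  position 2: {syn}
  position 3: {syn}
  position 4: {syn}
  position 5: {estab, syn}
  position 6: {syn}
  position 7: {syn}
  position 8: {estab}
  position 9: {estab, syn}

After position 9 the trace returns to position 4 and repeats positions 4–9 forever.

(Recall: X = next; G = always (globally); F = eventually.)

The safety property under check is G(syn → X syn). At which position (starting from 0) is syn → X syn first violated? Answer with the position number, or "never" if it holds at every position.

0

At position 0 the labels are {syn} and the next position 1 has {estab}, so syn → X syn is false there. This is the first violation.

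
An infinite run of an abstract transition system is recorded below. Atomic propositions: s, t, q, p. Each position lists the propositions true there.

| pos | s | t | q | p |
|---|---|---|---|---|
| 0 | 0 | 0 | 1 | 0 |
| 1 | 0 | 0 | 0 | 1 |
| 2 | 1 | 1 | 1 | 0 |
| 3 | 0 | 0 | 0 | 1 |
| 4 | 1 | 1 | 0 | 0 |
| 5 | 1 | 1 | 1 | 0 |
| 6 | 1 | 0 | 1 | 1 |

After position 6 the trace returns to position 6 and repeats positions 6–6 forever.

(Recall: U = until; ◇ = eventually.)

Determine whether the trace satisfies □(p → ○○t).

p → ○○t must hold at every position from 0 onward. It fails at position 1, so □(p → ○○t) is false.
Positions where p holds: 1, 3, 6.
Check ○○t at each: 1→fails, 3→ok, 6→fails.

No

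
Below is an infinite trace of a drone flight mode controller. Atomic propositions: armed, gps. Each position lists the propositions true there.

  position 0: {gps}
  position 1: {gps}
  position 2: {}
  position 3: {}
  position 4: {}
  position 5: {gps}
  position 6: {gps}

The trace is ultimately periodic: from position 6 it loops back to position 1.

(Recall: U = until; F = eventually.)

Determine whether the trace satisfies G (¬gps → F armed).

Violated

¬gps → F armed must hold at every position from 0 onward. It fails at position 2, so G (¬gps → F armed) is false.
Positions where ¬gps holds: 2, 3, 4.
Check F armed at each: 2→fails, 3→fails, 4→fails.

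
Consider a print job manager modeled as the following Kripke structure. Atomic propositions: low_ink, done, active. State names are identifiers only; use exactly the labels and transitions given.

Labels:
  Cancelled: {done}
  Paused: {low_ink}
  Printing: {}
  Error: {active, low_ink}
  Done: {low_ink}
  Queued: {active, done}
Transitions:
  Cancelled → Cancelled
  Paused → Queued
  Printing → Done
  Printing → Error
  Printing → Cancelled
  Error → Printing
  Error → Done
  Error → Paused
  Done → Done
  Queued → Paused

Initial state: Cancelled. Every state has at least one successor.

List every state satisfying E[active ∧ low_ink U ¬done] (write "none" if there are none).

States satisfying active ∧ low_ink: {Error}.
States satisfying ¬done: {Paused, Printing, Error, Done}.
States satisfying E[active ∧ low_ink U ¬done]: {Paused, Printing, Error, Done}.

{Paused, Printing, Error, Done}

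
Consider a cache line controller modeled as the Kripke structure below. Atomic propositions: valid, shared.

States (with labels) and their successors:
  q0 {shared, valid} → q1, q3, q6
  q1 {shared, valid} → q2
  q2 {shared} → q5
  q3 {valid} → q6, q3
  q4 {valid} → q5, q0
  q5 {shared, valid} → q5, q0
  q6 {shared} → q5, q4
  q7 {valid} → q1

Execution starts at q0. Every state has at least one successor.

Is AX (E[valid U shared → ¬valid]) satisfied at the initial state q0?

Satisfied

States satisfying E[valid U shared → ¬valid]: {q0, q1, q2, q3, q4, q5, q6, q7}.
States satisfying AX (E[valid U shared → ¬valid]): {q0, q1, q2, q3, q4, q5, q6, q7}.
q0 ∈ Sat(AX (E[valid U shared → ¬valid])).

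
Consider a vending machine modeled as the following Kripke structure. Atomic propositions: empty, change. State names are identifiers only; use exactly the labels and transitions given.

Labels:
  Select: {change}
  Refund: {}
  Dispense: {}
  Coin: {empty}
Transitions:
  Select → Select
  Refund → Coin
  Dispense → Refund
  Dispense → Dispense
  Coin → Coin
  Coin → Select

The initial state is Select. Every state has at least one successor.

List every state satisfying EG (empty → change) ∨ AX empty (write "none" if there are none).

States satisfying empty → change: {Select, Refund, Dispense}.
States satisfying EG (empty → change): {Select, Dispense}.
States satisfying empty: {Coin}.
States satisfying AX empty: {Refund}.
States satisfying EG (empty → change) ∨ AX empty: {Select, Refund, Dispense}.

{Select, Refund, Dispense}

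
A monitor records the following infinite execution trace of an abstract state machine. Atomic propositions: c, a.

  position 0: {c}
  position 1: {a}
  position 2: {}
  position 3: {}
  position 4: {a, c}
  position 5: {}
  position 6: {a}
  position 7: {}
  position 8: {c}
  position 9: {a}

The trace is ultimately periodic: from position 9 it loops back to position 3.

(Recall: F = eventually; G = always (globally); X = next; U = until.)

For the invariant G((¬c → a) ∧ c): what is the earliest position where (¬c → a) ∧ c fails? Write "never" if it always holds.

Check (¬c → a) ∧ c at each position in order: 0 ✓.
At position 1 the labels are {a}, so (¬c → a) ∧ c is false there. This is the first violation.

1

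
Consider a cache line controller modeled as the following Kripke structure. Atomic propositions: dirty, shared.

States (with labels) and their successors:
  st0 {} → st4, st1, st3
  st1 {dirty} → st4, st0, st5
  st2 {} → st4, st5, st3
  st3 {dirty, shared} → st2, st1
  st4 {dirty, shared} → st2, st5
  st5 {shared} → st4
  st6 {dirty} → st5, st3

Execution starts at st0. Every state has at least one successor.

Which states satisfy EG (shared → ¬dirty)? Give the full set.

States satisfying shared → ¬dirty: {st0, st1, st2, st5, st6}.
States satisfying EG (shared → ¬dirty): {st0, st1}.

{st0, st1}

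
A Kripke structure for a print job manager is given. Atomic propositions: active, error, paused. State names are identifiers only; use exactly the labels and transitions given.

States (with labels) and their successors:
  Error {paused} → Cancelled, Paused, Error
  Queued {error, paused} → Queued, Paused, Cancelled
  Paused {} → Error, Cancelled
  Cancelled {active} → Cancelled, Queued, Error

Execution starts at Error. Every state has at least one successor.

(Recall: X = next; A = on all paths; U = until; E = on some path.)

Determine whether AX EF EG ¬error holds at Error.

Yes

States satisfying EF EG ¬error: {Error, Queued, Paused, Cancelled}.
States satisfying AX EF EG ¬error: {Error, Queued, Paused, Cancelled}.
Error ∈ Sat(AX EF EG ¬error).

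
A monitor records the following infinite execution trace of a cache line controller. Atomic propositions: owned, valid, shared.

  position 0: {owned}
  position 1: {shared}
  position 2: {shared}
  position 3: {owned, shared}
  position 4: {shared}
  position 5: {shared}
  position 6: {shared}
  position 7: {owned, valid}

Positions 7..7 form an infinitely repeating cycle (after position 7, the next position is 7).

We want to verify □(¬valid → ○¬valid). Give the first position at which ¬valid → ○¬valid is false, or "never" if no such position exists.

Check ¬valid → ○¬valid at each position in order: 0 ✓, 1 ✓, 2 ✓, 3 ✓, 4 ✓, 5 ✓.
At position 6 the labels are {shared} and the next position 7 has {owned, valid}, so ¬valid → ○¬valid is false there. This is the first violation.

6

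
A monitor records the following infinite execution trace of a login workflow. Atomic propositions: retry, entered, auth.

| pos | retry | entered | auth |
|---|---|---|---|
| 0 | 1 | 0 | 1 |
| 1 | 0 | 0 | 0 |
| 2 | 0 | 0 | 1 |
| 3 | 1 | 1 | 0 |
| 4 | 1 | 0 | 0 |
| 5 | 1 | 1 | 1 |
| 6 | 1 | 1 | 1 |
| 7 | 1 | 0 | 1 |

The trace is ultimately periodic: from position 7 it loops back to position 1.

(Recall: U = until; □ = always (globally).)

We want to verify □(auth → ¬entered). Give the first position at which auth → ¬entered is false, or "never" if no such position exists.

5

Check auth → ¬entered at each position in order: 0 ✓, 1 ✓, 2 ✓, 3 ✓, 4 ✓.
At position 5 the labels are {auth, entered, retry}, so auth → ¬entered is false there. This is the first violation.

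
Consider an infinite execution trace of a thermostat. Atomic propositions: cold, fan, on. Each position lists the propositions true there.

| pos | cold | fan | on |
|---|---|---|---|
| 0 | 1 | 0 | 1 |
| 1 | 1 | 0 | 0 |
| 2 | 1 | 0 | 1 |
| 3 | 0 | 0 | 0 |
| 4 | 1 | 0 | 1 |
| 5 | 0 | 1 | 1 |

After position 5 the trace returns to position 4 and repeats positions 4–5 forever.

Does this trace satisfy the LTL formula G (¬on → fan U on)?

¬on → fan U on must hold at every position from 0 onward. It fails at position 1, so G (¬on → fan U on) is false.
Positions where ¬on holds: 1, 3.
Check fan U on at each: 1→fails, 3→fails.

No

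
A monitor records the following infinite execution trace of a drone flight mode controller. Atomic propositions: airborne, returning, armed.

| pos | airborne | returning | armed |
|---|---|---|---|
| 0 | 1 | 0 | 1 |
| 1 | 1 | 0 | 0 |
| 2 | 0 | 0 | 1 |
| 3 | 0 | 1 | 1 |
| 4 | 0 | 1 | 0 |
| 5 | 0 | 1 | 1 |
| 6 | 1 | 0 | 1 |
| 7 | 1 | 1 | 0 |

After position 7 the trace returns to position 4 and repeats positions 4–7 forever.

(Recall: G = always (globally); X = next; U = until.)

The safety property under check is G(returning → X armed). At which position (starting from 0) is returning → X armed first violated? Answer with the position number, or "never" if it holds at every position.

3

Check returning → X armed at each position in order: 0 ✓, 1 ✓, 2 ✓.
At position 3 the labels are {armed, returning} and the next position 4 has {returning}, so returning → X armed is false there. This is the first violation.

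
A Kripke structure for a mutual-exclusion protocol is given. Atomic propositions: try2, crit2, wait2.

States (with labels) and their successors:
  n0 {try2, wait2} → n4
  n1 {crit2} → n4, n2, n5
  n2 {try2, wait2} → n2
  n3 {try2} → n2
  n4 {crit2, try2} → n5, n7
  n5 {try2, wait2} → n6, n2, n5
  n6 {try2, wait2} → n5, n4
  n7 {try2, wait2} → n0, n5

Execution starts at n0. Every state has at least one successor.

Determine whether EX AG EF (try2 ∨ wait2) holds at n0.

States satisfying AG EF (try2 ∨ wait2): {n0, n1, n2, n3, n4, n5, n6, n7}.
States satisfying EX AG EF (try2 ∨ wait2): {n0, n1, n2, n3, n4, n5, n6, n7}.
n0 ∈ Sat(EX AG EF (try2 ∨ wait2)).

Satisfied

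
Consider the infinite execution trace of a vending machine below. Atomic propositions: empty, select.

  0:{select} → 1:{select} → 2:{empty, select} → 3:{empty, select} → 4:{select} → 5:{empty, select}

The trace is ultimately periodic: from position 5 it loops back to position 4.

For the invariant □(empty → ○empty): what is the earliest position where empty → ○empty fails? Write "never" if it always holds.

3

Check empty → ○empty at each position in order: 0 ✓, 1 ✓, 2 ✓.
At position 3 the labels are {empty, select} and the next position 4 has {select}, so empty → ○empty is false there. This is the first violation.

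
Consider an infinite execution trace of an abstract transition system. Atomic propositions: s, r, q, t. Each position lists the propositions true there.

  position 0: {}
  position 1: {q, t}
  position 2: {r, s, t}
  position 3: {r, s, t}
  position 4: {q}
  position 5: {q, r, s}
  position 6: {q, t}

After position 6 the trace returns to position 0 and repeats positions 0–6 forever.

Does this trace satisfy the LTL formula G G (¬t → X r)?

Does not hold

G (¬t → X r) must hold at every position from 0 onward. It fails at position 0, so G G (¬t → X r) is false.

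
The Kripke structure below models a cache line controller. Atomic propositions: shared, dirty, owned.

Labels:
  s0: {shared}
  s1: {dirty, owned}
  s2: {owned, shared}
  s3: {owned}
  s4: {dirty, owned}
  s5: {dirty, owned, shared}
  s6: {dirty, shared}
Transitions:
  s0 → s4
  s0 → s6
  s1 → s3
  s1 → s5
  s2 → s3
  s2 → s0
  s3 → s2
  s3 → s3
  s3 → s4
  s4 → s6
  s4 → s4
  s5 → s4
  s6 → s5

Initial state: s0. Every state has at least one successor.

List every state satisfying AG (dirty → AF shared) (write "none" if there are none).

States satisfying dirty → AF shared: {s0, s2, s3, s5, s6}.
States satisfying AG (dirty → AF shared): ∅.

none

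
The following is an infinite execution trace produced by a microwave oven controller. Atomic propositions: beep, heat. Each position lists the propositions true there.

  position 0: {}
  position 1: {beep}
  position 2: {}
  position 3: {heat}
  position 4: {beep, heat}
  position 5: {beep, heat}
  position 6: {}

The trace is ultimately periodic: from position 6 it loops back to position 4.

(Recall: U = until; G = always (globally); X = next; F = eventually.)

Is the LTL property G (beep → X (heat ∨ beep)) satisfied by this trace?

Violated

beep → X (heat ∨ beep) must hold at every position from 0 onward. It fails at position 1, so G (beep → X (heat ∨ beep)) is false.
Positions where beep holds: 1, 4, 5.
Check X (heat ∨ beep) at each: 1→fails, 4→ok, 5→fails.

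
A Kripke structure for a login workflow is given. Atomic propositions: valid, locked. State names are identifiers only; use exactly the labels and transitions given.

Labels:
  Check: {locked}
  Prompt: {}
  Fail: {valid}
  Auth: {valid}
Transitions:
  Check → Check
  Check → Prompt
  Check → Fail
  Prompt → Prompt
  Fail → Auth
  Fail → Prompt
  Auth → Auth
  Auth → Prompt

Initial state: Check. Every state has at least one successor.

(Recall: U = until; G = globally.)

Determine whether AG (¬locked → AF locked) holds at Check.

States satisfying ¬locked → AF locked: {Check}.
States satisfying AG (¬locked → AF locked): ∅.
Auth is reachable from Check and violates ¬locked → AF locked, so AG fails at Check.
Check ∉ Sat(AG (¬locked → AF locked)).

No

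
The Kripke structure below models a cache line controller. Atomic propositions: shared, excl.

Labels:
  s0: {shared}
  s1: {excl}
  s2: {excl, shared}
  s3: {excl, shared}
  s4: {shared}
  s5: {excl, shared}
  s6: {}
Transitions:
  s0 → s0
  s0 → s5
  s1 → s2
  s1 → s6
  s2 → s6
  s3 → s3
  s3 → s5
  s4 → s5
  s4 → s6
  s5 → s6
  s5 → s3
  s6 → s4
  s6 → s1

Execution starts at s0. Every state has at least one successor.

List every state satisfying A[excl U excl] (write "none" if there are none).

States satisfying excl: {s1, s2, s3, s5}.
States satisfying A[excl U excl]: {s1, s2, s3, s5}.

{s1, s2, s3, s5}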